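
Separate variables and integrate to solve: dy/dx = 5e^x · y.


Separate variables: dy/y = 5e^x dx.
Integrate: ln|y| = 5e^x + C₀.
Exponentiate: y = Ce^(5e^x).


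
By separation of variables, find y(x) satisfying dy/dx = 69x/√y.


Separate: √y dy = 69x dx.
Integrate: (2/3)y^(3/2) = (69/2)x² + C.


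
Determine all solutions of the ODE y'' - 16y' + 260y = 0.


Characteristic equation: r² - 16r + 260 = 0.
Discriminant is negative; roots r = 8 ± 14i (complex conjugate pair).
General solution uses e^(α x)(C₁ cos(β x) + C₂ sin(β x)): y = e^(8x)(C₁cos(14x) + C₂sin(14x)).


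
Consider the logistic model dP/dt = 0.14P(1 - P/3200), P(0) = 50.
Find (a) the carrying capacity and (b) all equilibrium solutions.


Logistic ODE dP/dt = 0.14P(1 - P/3200) has equilibria where dP/dt = 0, i.e. P = 0 or P = 3200.
The coefficient (1 - P/K) = 0 when P = K, identifying K = 3200 as the carrying capacity.
(a) K = 3200; (b) equilibria P = 0 and P = 3200.


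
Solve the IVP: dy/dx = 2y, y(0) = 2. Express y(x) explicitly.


General solution of y' = 2y is y = Ce^(2x).
Apply y(0) = 2: C = 2.
Particular solution: y = 2e^(2x).


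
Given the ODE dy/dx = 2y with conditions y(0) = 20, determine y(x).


General solution of y' = 2y is y = Ce^(2x).
Apply y(0) = 20: C = 20.
Particular solution: y = 20e^(2x).


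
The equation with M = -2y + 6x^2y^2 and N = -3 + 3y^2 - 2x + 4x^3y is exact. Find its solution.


Check exactness: ∂M/∂y = -2 + 12x^2y and ∂N/∂x = -2 + 12x^2y; equal, so the equation is exact.
Integrate M with respect to x (treating y as constant): ∫M dx = -2xy + 2x^3y^2 + h(y).
Differentiate w.r.t. y and set equal to N: the x-dependent terms already match, leaving h'(y) = -3 + 3y^2. Integrate: h(y) = -3y + y^3.
So F(x,y) = -3y + y^3 - 2xy + 2x^3y^2.
General solution: -3y + y^3 - 2xy + 2x^3y^2 = C.


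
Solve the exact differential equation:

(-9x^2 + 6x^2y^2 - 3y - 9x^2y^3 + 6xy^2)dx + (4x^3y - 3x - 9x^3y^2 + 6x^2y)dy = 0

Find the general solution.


Check exactness: ∂M/∂y = 12x^2y - 3 - 27x^2y^2 + 12xy and ∂N/∂x = 12x^2y - 3 - 27x^2y^2 + 12xy; equal, so the equation is exact.
Integrate M with respect to x (treating y as constant): ∫M dx = -3x^3 + 2x^3y^2 - 3xy - 3x^3y^3 + 3x^2y^2 + h(y).
Differentiate w.r.t. y and set equal to N: all terms match, so h'(y) = 0 and h is a constant absorbed into C.
General solution: -3x^3 + 2x^3y^2 - 3xy - 3x^3y^3 + 3x^2y^2 = C.


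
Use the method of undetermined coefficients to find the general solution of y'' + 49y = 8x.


Homogeneous: r² + 49 = 0 ⇒ r = ±7i, y_h = C₁cos(7x) + C₂sin(7x).
Polynomial forcing; try y_p = Ax + B. Then y_p'' + 49 y_p = 49(Ax + B) = 8x, so B = 0 and A = 8/49.
General solution: y = C₁cos(7x) + C₂sin(7x) + (8/49)x.


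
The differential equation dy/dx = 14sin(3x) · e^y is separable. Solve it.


Separate: e^(-y) dy = 14sin(3x) dx.
Integrate: -e^(-y) = -(14/3)cos(3x) + C₀.
Rearrange: e^(-y) = (14/3)cos(3x) + C.


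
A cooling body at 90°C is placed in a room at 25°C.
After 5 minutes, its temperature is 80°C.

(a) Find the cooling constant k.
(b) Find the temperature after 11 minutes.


Newton's law: T(t) = T_a + (T₀ - T_a)e^(-kt).
(a) Use T(5) = 80: (80 - 25)/(90 - 25) = e^(-k·5), so k = -ln(0.846)/5 ≈ 0.0334.
(b) Apply k to t = 11: T(11) = 25 + (65)e^(-0.368) ≈ 70.0°C.


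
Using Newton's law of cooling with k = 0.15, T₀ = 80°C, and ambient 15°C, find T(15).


Newton's law: dT/dt = -k(T - T_a) has solution T(t) = T_a + (T₀ - T_a)e^(-kt).
Plug in T_a = 15, T₀ = 80, k = 0.15, t = 15: T(15) = 15 + (65)e^(-2.25) ≈ 21.9°C.


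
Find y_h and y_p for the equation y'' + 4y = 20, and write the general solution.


Homogeneous part: r² + 4 = 0 ⇒ r = ±2i, so y_h = C₁cos(2x) + C₂sin(2x).
Try constant y_p = A; plug in: 4A = 20 ⇒ A = 5.
General solution: y = C₁cos(2x) + C₂sin(2x) + 5.


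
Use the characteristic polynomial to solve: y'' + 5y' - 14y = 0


Characteristic equation: r² + 5r - 14 = 0.
Factor: (r + 7)(r - 2) = 0 ⇒ r = -7, 2 (distinct real).
General solution: y = C₁e^(-7x) + C₂e^(2x).


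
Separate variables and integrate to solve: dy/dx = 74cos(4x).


g(y) = 1, so integrate directly: y = ∫ 74cos(4x) dx = (37/2)sin(4x) + C.


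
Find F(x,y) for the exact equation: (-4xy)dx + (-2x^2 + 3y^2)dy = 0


Check exactness: ∂M/∂y = -4x and ∂N/∂x = -4x; equal, so the equation is exact.
Integrate M with respect to x (treating y as constant): ∫M dx = -2x^2y + h(y).
Differentiate w.r.t. y and set equal to N: the x-dependent terms already match, leaving h'(y) = 3y^2. Integrate: h(y) = y^3.
So F(x,y) = -2x^2y + y^3.
General solution: -2x^2y + y^3 = C.


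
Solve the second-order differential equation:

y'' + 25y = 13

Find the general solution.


Homogeneous part: r² + 25 = 0 ⇒ r = ±5i, so y_h = C₁cos(5x) + C₂sin(5x).
Try constant y_p = A; plug in: 25A = 13 ⇒ A = 13/25.
General solution: y = C₁cos(5x) + C₂sin(5x) + 13/25.


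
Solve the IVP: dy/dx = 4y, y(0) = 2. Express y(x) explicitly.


General solution of y' = 4y is y = Ce^(4x).
Apply y(0) = 2: C = 2.
Particular solution: y = 2e^(4x).


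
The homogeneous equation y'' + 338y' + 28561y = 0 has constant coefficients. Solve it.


Characteristic equation: r² + 338r + 28561 = 0, i.e. (r + 169)² = 0.
Repeated root r = -169; include an x factor for the second linearly independent solution.
General solution: y = (C₁ + C₂x)e^(-169x).


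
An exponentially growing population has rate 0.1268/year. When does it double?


Exponential growth: P(t) = P₀ e^(0.1268t). Set P(t)/P₀ = 2: e^(0.1268t) = 2.
Solve: t = ln(2)/0.1268 ≈ 5.47 years.


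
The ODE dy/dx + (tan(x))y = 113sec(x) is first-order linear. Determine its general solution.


P(x) = tan(x) ⇒ μ = e^(∫tan(x)dx) = sec(x).
(sec(x) y)' = 113sec²(x) ⇒ sec(x) y = 113tan(x) + C.
Multiply by cos(x): y = 113sin(x) + C·cos(x).


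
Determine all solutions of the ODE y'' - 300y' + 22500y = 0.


Characteristic equation: r² - 300r + 22500 = 0, i.e. (r - 150)² = 0.
Repeated root r = 150; include an x factor for the second linearly independent solution.
General solution: y = (C₁ + C₂x)e^(150x).


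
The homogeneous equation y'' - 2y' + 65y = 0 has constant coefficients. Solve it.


Characteristic equation: r² - 2r + 65 = 0.
Discriminant is negative; roots r = 1 ± 8i (complex conjugate pair).
General solution uses e^(α x)(C₁ cos(β x) + C₂ sin(β x)): y = e^(x)(C₁cos(8x) + C₂sin(8x)).


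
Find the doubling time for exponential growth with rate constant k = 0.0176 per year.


Exponential growth: P(t) = P₀ e^(0.0176t). Set P(t)/P₀ = 2: e^(0.0176t) = 2.
Solve: t = ln(2)/0.0176 ≈ 39.38 years.


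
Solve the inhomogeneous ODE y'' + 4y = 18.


Homogeneous part: r² + 4 = 0 ⇒ r = ±2i, so y_h = C₁cos(2x) + C₂sin(2x).
Try constant y_p = A; plug in: 4A = 18 ⇒ A = 9/2.
General solution: y = C₁cos(2x) + C₂sin(2x) + 9/2.


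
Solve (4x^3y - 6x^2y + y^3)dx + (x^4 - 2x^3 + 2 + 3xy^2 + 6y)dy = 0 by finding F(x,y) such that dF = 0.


Check exactness: ∂M/∂y = 4x^3 - 6x^2 + 3y^2 and ∂N/∂x = 4x^3 - 6x^2 + 3y^2; equal, so the equation is exact.
Integrate M with respect to x (treating y as constant): ∫M dx = x^4y - 2x^3y + xy^3 + h(y).
Differentiate w.r.t. y and set equal to N: the x-dependent terms already match, leaving h'(y) = 2 + 6y. Integrate: h(y) = 2y + 3y^2.
So F(x,y) = x^4y - 2x^3y + 2y + xy^3 + 3y^2.
General solution: x^4y - 2x^3y + 2y + xy^3 + 3y^2 = C.


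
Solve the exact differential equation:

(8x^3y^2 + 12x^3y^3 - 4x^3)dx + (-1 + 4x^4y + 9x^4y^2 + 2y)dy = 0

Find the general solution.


Check exactness: ∂M/∂y = 16x^3y + 36x^3y^2 and ∂N/∂x = 16x^3y + 36x^3y^2; equal, so the equation is exact.
Integrate M with respect to x (treating y as constant): ∫M dx = 2x^4y^2 + 3x^4y^3 - x^4 + h(y).
Differentiate w.r.t. y and set equal to N: the x-dependent terms already match, leaving h'(y) = -1 + 2y. Integrate: h(y) = -y + y^2.
So F(x,y) = -y + 2x^4y^2 + 3x^4y^3 + y^2 - x^4.
General solution: -y + 2x^4y^2 + 3x^4y^3 + y^2 - x^4 = C.


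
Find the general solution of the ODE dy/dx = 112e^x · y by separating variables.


Separate variables: dy/y = 112e^x dx.
Integrate: ln|y| = 112e^x + C₀.
Exponentiate: y = Ce^(112e^x).


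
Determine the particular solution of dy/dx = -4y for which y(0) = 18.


General solution of y' = -4y is y = Ce^(-4x).
Apply y(0) = 18: C = 18.
Particular solution: y = 18e^(-4x).


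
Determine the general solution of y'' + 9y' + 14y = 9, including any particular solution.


Characteristic roots of r² + 9r + 14 = 0 are -2, -7.
y_h = C₁e^(-2x) + C₂e^(-7x).
Constant forcing; try y_p = A. Then 14A = 9 ⇒ A = 9/14.
General solution: y = C₁e^(-2x) + C₂e^(-7x) + 9/14.


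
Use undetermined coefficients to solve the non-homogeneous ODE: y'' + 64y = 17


Homogeneous part: r² + 64 = 0 ⇒ r = ±8i, so y_h = C₁cos(8x) + C₂sin(8x).
Try constant y_p = A; plug in: 64A = 17 ⇒ A = 17/64.
General solution: y = C₁cos(8x) + C₂sin(8x) + 17/64.


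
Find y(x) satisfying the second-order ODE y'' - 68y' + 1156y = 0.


Characteristic equation: r² - 68r + 1156 = 0, i.e. (r - 34)² = 0.
Repeated root r = 34; include an x factor for the second linearly independent solution.
General solution: y = (C₁ + C₂x)e^(34x).


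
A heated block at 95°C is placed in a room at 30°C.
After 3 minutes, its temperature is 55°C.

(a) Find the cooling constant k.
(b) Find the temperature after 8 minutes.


Newton's law: T(t) = T_a + (T₀ - T_a)e^(-kt).
(a) Use T(3) = 55: (55 - 30)/(95 - 30) = e^(-k·3), so k = -ln(0.385)/3 ≈ 0.3185.
(b) Apply k to t = 8: T(8) = 30 + (65)e^(-2.548) ≈ 35.1°C.


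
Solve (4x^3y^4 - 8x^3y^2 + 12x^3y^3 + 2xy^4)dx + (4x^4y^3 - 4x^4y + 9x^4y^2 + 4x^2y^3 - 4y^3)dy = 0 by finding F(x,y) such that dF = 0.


Check exactness: ∂M/∂y = 16x^3y^3 - 16x^3y + 36x^3y^2 + 8xy^3 and ∂N/∂x = 16x^3y^3 - 16x^3y + 36x^3y^2 + 8xy^3; equal, so the equation is exact.
Integrate M with respect to x (treating y as constant): ∫M dx = x^4y^4 - 2x^4y^2 + 3x^4y^3 + x^2y^4 + h(y).
Differentiate w.r.t. y and set equal to N: the x-dependent terms already match, leaving h'(y) = -4y^3. Integrate: h(y) = -y^4.
So F(x,y) = x^4y^4 - 2x^4y^2 + 3x^4y^3 + x^2y^4 - y^4.
General solution: x^4y^4 - 2x^4y^2 + 3x^4y^3 + x^2y^4 - y^4 = C.


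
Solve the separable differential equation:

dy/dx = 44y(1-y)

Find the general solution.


Separate: dy/[y(1-y)] = 44 dx.
Partial fractions: 1/[y(1-y)] = 1/y + 1/(1-y).
Integrate: ln|y/(1-y)| = 44x + C₀.
Solve for y: y = 1/(1 + Ce^(-44x)).


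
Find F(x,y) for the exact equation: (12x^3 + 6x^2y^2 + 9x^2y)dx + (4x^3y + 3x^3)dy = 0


Check exactness: ∂M/∂y = 12x^2y + 9x^2 and ∂N/∂x = 12x^2y + 9x^2; equal, so the equation is exact.
Integrate M with respect to x (treating y as constant): ∫M dx = 3x^4 + 2x^3y^2 + 3x^3y + h(y).
Differentiate w.r.t. y and set equal to N: all terms match, so h'(y) = 0 and h is a constant absorbed into C.
General solution: 3x^4 + 2x^3y^2 + 3x^3y = C.


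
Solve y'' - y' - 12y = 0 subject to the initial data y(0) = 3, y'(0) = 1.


Characteristic roots of r² - r - 12 = 0 are -3, 4.
General solution y = c₁ e^(-3x) + c₂ e^(4x).
Apply y(0) = 3: c₁ + c₂ = 3. Apply y'(0) = 1: -3 c₁ + 4 c₂ = 1.
Solve: c₁ = 11/7, c₂ = 10/7.
Particular solution: y = (11/7)e^(-3x) + (10/7)e^(4x).


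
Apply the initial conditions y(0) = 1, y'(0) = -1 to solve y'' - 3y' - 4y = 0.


Characteristic roots of r² - 3r - 4 = 0 are 4, -1.
General solution y = c₁ e^(4x) + c₂ e^(-x).
Apply y(0) = 1: c₁ + c₂ = 1. Apply y'(0) = -1: 4 c₁ - 1 c₂ = -1.
Solve: c₁ = 0, c₂ = 1.
Particular solution: y = 0e^(4x) + e^(-x).


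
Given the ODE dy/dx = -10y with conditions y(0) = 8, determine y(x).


General solution of y' = -10y is y = Ce^(-10x).
Apply y(0) = 8: C = 8.
Particular solution: y = 8e^(-10x).


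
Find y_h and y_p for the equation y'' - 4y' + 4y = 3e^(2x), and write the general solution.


Characteristic polynomial (r - 2)² = 0; repeated root r = 2.
y_h = (C₁ + C₂x)e^(2x). Forcing matches the repeated root (resonance), so try y_p = Ax² e^(2x).
Substitute and solve for A: 2A = 3, so A = 3/2.
General solution: y = (C₁ + C₂x + (3/2)x²)e^(2x).


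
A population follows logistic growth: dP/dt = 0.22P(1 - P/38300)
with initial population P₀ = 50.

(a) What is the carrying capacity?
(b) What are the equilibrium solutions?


Logistic ODE dP/dt = 0.22P(1 - P/38300) has equilibria where dP/dt = 0, i.e. P = 0 or P = 38300.
The coefficient (1 - P/K) = 0 when P = K, identifying K = 38300 as the carrying capacity.
(a) K = 38300; (b) equilibria P = 0 and P = 38300.


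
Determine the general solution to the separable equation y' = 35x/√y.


Separate: √y dy = 35x dx.
Integrate: (2/3)y^(3/2) = (35/2)x² + C.


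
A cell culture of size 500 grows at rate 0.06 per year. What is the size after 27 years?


The ODE dP/dt = 0.06P has solution P(t) = P(0)e^(0.06t).
Substitute P(0) = 500 and t = 27: P(27) = 500 e^(1.62) ≈ 2527.


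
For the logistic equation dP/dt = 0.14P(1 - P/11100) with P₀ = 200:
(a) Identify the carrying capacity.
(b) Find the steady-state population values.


Logistic ODE dP/dt = 0.14P(1 - P/11100) has equilibria where dP/dt = 0, i.e. P = 0 or P = 11100.
The coefficient (1 - P/K) = 0 when P = K, identifying K = 11100 as the carrying capacity.
(a) K = 11100; (b) equilibria P = 0 and P = 11100.


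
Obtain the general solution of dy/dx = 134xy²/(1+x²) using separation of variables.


Separate: dy/y² = 134x/(1+x²) dx.
Integrate LHS: ∫ dy/y² = -1/y.
Integrate RHS via u = 1+x²: 67ln(1+x²) + C.
Result: -1/y = 67ln(1+x²) + C.


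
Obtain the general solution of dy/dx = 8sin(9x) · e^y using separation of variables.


Separate: e^(-y) dy = 8sin(9x) dx.
Integrate: -e^(-y) = -(8/9)cos(9x) + C₀.
Rearrange: e^(-y) = (8/9)cos(9x) + C.


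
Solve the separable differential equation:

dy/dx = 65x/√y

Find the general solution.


Separate: √y dy = 65x dx.
Integrate: (2/3)y^(3/2) = (65/2)x² + C.


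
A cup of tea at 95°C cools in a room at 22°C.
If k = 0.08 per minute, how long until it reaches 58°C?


From T(t) = T_a + (T₀ - T_a)e^(-kt), set T(t) = 58:
(58 - 22) / (95 - 22) = e^(-0.08t), so t = -ln(0.493)/0.08 ≈ 8.8 minutes.


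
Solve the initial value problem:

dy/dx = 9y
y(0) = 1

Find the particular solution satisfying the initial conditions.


General solution of y' = 9y is y = Ce^(9x).
Apply y(0) = 1: C = 1.
Particular solution: y = e^(9x).


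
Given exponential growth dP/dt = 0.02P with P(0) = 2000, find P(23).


The ODE dP/dt = 0.02P has solution P(t) = P(0)e^(0.02t).
Substitute P(0) = 2000 and t = 23: P(23) = 2000 e^(0.46) ≈ 3168.


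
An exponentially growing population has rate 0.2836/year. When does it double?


Exponential growth: P(t) = P₀ e^(0.2836t). Set P(t)/P₀ = 2: e^(0.2836t) = 2.
Solve: t = ln(2)/0.2836 ≈ 2.44 years.


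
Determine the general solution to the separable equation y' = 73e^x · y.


Separate variables: dy/y = 73e^x dx.
Integrate: ln|y| = 73e^x + C₀.
Exponentiate: y = Ce^(73e^x).


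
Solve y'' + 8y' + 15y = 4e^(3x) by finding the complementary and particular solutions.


Characteristic roots of r² + 8r + 15 = 0 are -3, -5.
y_h = C₁e^(-3x) + C₂e^(-5x).
Forcing exponent 3 is not a characteristic root; try y_p = Ae^(3x).
Substitute: A·(9 + (8)·3 + (15)) = A·48 = 4, so A = 1/12.
General solution: y = C₁e^(-3x) + C₂e^(-5x) + (1/12)e^(3x).


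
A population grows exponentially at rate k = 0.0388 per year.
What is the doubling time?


Exponential growth: P(t) = P₀ e^(0.0388t). Set P(t)/P₀ = 2: e^(0.0388t) = 2.
Solve: t = ln(2)/0.0388 ≈ 17.86 years.


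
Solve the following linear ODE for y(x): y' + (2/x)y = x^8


P(x) = 2/x ⇒ μ = x^2.
(x^2 y)' = x^10 ⇒ x^2 y = x^11/(11) + C.
Solve for y: y = (1/11)x^9 + C/x^2.


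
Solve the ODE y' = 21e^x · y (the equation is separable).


Separate variables: dy/y = 21e^x dx.
Integrate: ln|y| = 21e^x + C₀.
Exponentiate: y = Ce^(21e^x).


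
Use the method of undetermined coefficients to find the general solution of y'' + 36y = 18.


Homogeneous part: r² + 36 = 0 ⇒ r = ±6i, so y_h = C₁cos(6x) + C₂sin(6x).
Try constant y_p = A; plug in: 36A = 18 ⇒ A = 1/2.
General solution: y = C₁cos(6x) + C₂sin(6x) + 1/2.


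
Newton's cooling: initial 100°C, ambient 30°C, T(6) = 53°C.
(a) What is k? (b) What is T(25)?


Newton's law: T(t) = T_a + (T₀ - T_a)e^(-kt).
(a) Use T(6) = 53: (53 - 30)/(100 - 30) = e^(-k·6), so k = -ln(0.329)/6 ≈ 0.1855.
(b) Apply k to t = 25: T(25) = 30 + (70)e^(-4.638) ≈ 30.7°C.


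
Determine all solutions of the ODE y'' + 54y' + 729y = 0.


Characteristic equation: r² + 54r + 729 = 0, i.e. (r + 27)² = 0.
Repeated root r = -27; include an x factor for the second linearly independent solution.
General solution: y = (C₁ + C₂x)e^(-27x).


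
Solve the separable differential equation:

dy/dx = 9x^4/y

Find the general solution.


Separate variables: y dy = 9x^4 dx.
Integrate both sides: y²/2 = (9/5)x^5 + C₀.
Multiply by 2: y² = (18/5)x^5 + C.


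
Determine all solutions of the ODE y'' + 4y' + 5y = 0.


Characteristic equation: r² + 4r + 5 = 0.
Discriminant is negative; roots r = -2 ± 1i (complex conjugate pair).
General solution uses e^(α x)(C₁ cos(β x) + C₂ sin(β x)): y = e^(-2x)(C₁cos(x) + C₂sin(x)).


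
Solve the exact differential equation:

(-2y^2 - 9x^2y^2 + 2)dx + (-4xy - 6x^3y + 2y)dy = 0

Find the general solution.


Check exactness: ∂M/∂y = -4y - 18x^2y and ∂N/∂x = -4y - 18x^2y; equal, so the equation is exact.
Integrate M with respect to x (treating y as constant): ∫M dx = -2xy^2 - 3x^3y^2 + 2x + h(y).
Differentiate w.r.t. y and set equal to N: the x-dependent terms already match, leaving h'(y) = 2y. Integrate: h(y) = y^2.
So F(x,y) = -2xy^2 - 3x^3y^2 + y^2 + 2x.
General solution: -2xy^2 - 3x^3y^2 + y^2 + 2x = C.


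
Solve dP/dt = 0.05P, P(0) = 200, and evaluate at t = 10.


The ODE dP/dt = 0.05P has solution P(t) = P(0)e^(0.05t).
Substitute P(0) = 200 and t = 10: P(10) = 200 e^(0.50) ≈ 330.


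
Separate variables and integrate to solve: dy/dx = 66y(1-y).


Separate: dy/[y(1-y)] = 66 dx.
Partial fractions: 1/[y(1-y)] = 1/y + 1/(1-y).
Integrate: ln|y/(1-y)| = 66x + C₀.
Solve for y: y = 1/(1 + Ce^(-66x)).


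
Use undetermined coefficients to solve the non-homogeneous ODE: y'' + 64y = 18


Homogeneous part: r² + 64 = 0 ⇒ r = ±8i, so y_h = C₁cos(8x) + C₂sin(8x).
Try constant y_p = A; plug in: 64A = 18 ⇒ A = 9/32.
General solution: y = C₁cos(8x) + C₂sin(8x) + 9/32.


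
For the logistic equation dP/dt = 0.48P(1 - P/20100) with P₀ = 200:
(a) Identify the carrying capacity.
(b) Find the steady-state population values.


Logistic ODE dP/dt = 0.48P(1 - P/20100) has equilibria where dP/dt = 0, i.e. P = 0 or P = 20100.
The coefficient (1 - P/K) = 0 when P = K, identifying K = 20100 as the carrying capacity.
(a) K = 20100; (b) equilibria P = 0 and P = 20100.


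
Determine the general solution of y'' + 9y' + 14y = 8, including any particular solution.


Characteristic roots of r² + 9r + 14 = 0 are -2, -7.
y_h = C₁e^(-2x) + C₂e^(-7x).
Constant forcing; try y_p = A. Then 14A = 8 ⇒ A = 4/7.
General solution: y = C₁e^(-2x) + C₂e^(-7x) + 4/7.


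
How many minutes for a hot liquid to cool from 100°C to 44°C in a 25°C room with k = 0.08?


From T(t) = T_a + (T₀ - T_a)e^(-kt), set T(t) = 44:
(44 - 25) / (100 - 25) = e^(-0.08t), so t = -ln(0.253)/0.08 ≈ 17.2 minutes.


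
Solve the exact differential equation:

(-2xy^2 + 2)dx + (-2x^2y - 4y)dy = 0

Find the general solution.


Check exactness: ∂M/∂y = -4xy and ∂N/∂x = -4xy; equal, so the equation is exact.
Integrate M with respect to x (treating y as constant): ∫M dx = -x^2y^2 + 2x + h(y).
Differentiate w.r.t. y and set equal to N: the x-dependent terms already match, leaving h'(y) = -4y. Integrate: h(y) = -2y^2.
So F(x,y) = -x^2y^2 - 2y^2 + 2x.
General solution: -x^2y^2 - 2y^2 + 2x = C.


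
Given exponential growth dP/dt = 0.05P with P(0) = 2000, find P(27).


The ODE dP/dt = 0.05P has solution P(t) = P(0)e^(0.05t).
Substitute P(0) = 2000 and t = 27: P(27) = 2000 e^(1.35) ≈ 7715.


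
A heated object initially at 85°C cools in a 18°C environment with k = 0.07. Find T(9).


Newton's law: dT/dt = -k(T - T_a) has solution T(t) = T_a + (T₀ - T_a)e^(-kt).
Plug in T_a = 18, T₀ = 85, k = 0.07, t = 9: T(9) = 18 + (67)e^(-0.63) ≈ 53.7°C.


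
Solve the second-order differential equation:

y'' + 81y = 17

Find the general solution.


Homogeneous part: r² + 81 = 0 ⇒ r = ±9i, so y_h = C₁cos(9x) + C₂sin(9x).
Try constant y_p = A; plug in: 81A = 17 ⇒ A = 17/81.
General solution: y = C₁cos(9x) + C₂sin(9x) + 17/81.


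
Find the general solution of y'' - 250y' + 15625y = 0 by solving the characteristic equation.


Characteristic equation: r² - 250r + 15625 = 0, i.e. (r - 125)² = 0.
Repeated root r = 125; include an x factor for the second linearly independent solution.
General solution: y = (C₁ + C₂x)e^(125x).


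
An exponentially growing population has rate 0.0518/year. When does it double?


Exponential growth: P(t) = P₀ e^(0.0518t). Set P(t)/P₀ = 2: e^(0.0518t) = 2.
Solve: t = ln(2)/0.0518 ≈ 13.38 years.


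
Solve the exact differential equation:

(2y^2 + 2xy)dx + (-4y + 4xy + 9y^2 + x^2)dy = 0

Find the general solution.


Check exactness: ∂M/∂y = 4y + 2x and ∂N/∂x = 4y + 2x; equal, so the equation is exact.
Integrate M with respect to x (treating y as constant): ∫M dx = 2xy^2 + x^2y + h(y).
Differentiate w.r.t. y and set equal to N: the x-dependent terms already match, leaving h'(y) = -4y + 9y^2. Integrate: h(y) = -2y^2 + 3y^3.
So F(x,y) = -2y^2 + 2xy^2 + 3y^3 + x^2y.
General solution: -2y^2 + 2xy^2 + 3y^3 + x^2y = C.


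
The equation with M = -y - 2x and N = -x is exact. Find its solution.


Check exactness: ∂M/∂y = -1 and ∂N/∂x = -1; equal, so the equation is exact.
Integrate M with respect to x (treating y as constant): ∫M dx = -xy - x^2 + h(y).
Differentiate w.r.t. y and set equal to N: all terms match, so h'(y) = 0 and h is a constant absorbed into C.
General solution: -xy - x^2 = C.


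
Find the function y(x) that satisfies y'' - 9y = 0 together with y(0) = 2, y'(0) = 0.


Characteristic roots of r² - 9 = 0 are -3, 3.
General solution y = c₁ e^(-3x) + c₂ e^(3x).
Apply y(0) = 2: c₁ + c₂ = 2. Apply y'(0) = 0: -3 c₁ + 3 c₂ = 0.
Solve: c₁ = 1, c₂ = 1.
Particular solution: y = e^(-3x) + e^(3x).


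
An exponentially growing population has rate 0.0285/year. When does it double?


Exponential growth: P(t) = P₀ e^(0.0285t). Set P(t)/P₀ = 2: e^(0.0285t) = 2.
Solve: t = ln(2)/0.0285 ≈ 24.32 years.


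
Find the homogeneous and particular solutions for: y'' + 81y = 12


Homogeneous part: r² + 81 = 0 ⇒ r = ±9i, so y_h = C₁cos(9x) + C₂sin(9x).
Try constant y_p = A; plug in: 81A = 12 ⇒ A = 4/27.
General solution: y = C₁cos(9x) + C₂sin(9x) + 4/27.


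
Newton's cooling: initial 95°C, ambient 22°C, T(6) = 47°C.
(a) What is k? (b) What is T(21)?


Newton's law: T(t) = T_a + (T₀ - T_a)e^(-kt).
(a) Use T(6) = 47: (47 - 22)/(95 - 22) = e^(-k·6), so k = -ln(0.342)/6 ≈ 0.1786.
(b) Apply k to t = 21: T(21) = 22 + (73)e^(-3.751) ≈ 23.7°C.


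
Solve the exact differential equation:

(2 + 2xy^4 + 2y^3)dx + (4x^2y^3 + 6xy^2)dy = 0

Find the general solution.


Check exactness: ∂M/∂y = 8xy^3 + 6y^2 and ∂N/∂x = 8xy^3 + 6y^2; equal, so the equation is exact.
Integrate M with respect to x (treating y as constant): ∫M dx = 2x + x^2y^4 + 2xy^3 + h(y).
Differentiate w.r.t. y and set equal to N: all terms match, so h'(y) = 0 and h is a constant absorbed into C.
General solution: 2x + x^2y^4 + 2xy^3 = C.


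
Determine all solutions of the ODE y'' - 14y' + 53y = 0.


Characteristic equation: r² - 14r + 53 = 0.
Discriminant is negative; roots r = 7 ± 2i (complex conjugate pair).
General solution uses e^(α x)(C₁ cos(β x) + C₂ sin(β x)): y = e^(7x)(C₁cos(2x) + C₂sin(2x)).


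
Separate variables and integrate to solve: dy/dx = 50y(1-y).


Separate: dy/[y(1-y)] = 50 dx.
Partial fractions: 1/[y(1-y)] = 1/y + 1/(1-y).
Integrate: ln|y/(1-y)| = 50x + C₀.
Solve for y: y = 1/(1 + Ce^(-50x)).


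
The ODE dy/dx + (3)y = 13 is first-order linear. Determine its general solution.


P(x) = 3, Q(x) = 13; integrating factor μ = e^(3x).
(μ y)' = 13e^(3x) ⇒ μ y = (13/3)e^(3x) + C.
Divide by μ: y = 13/3 + Ce^(-3x).


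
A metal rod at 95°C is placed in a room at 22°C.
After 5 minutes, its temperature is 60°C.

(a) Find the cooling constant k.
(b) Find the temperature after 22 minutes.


Newton's law: T(t) = T_a + (T₀ - T_a)e^(-kt).
(a) Use T(5) = 60: (60 - 22)/(95 - 22) = e^(-k·5), so k = -ln(0.521)/5 ≈ 0.1306.
(b) Apply k to t = 22: T(22) = 22 + (73)e^(-2.873) ≈ 26.1°C.


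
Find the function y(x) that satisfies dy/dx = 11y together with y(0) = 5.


General solution of y' = 11y is y = Ce^(11x).
Apply y(0) = 5: C = 5.
Particular solution: y = 5e^(11x).


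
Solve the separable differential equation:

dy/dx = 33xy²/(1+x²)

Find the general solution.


Separate: dy/y² = 33x/(1+x²) dx.
Integrate LHS: ∫ dy/y² = -1/y.
Integrate RHS via u = 1+x²: (33/2)ln(1+x²) + C.
Result: -1/y = (33/2)ln(1+x²) + C.


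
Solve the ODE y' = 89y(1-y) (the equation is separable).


Separate: dy/[y(1-y)] = 89 dx.
Partial fractions: 1/[y(1-y)] = 1/y + 1/(1-y).
Integrate: ln|y/(1-y)| = 89x + C₀.
Solve for y: y = 1/(1 + Ce^(-89x)).


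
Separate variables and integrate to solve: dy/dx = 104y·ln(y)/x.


Separate: dy/[y ln(y)] = 104 dx/x.
Substitute u = ln(y): du/u = 104 dx/x.
Integrate: ln|ln(y)| = 104ln|x| + C₀, hence ln(y) = C·x^104.


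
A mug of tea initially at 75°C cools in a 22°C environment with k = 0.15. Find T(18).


Newton's law: dT/dt = -k(T - T_a) has solution T(t) = T_a + (T₀ - T_a)e^(-kt).
Plug in T_a = 22, T₀ = 75, k = 0.15, t = 18: T(18) = 22 + (53)e^(-2.70) ≈ 25.6°C.


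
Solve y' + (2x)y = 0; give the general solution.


P(x) = 2x ⇒ μ = e^(x²).
Q(x) = 0 so μ y is constant: y = Ce^(-x²).


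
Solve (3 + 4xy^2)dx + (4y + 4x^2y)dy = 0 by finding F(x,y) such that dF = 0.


Check exactness: ∂M/∂y = 8xy and ∂N/∂x = 8xy; equal, so the equation is exact.
Integrate M with respect to x (treating y as constant): ∫M dx = 3x + 2x^2y^2 + h(y).
Differentiate w.r.t. y and set equal to N: the x-dependent terms already match, leaving h'(y) = 4y. Integrate: h(y) = 2y^2.
So F(x,y) = 3x + 2y^2 + 2x^2y^2.
General solution: 3x + 2y^2 + 2x^2y^2 = C.


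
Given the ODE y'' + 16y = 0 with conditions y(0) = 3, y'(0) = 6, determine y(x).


Characteristic roots of r² + 16 = 0 are ±4i, so y = C₁cos(4x) + C₂sin(4x).
Apply y(0) = 3: C₁ = 3. Differentiate and apply y'(0) = 6: 4·C₂ = 6, so C₂ = 3/2.
Particular solution: y = 3cos(4x) + (3/2)sin(4x).


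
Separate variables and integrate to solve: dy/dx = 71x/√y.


Separate: √y dy = 71x dx.
Integrate: (2/3)y^(3/2) = (71/2)x² + C.


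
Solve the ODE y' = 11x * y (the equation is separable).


Separate variables: dy/y = 11x dx.
Integrate: ln|y| = (11/2)x^2 + C₀.
Exponentiate: y = Ce^((11/2)x^2).


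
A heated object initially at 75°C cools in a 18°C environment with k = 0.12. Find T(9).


Newton's law: dT/dt = -k(T - T_a) has solution T(t) = T_a + (T₀ - T_a)e^(-kt).
Plug in T_a = 18, T₀ = 75, k = 0.12, t = 9: T(9) = 18 + (57)e^(-1.08) ≈ 37.4°C.


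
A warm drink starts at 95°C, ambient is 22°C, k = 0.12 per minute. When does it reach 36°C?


From T(t) = T_a + (T₀ - T_a)e^(-kt), set T(t) = 36:
(36 - 22) / (95 - 22) = e^(-0.12t), so t = -ln(0.192)/0.12 ≈ 13.8 minutes.


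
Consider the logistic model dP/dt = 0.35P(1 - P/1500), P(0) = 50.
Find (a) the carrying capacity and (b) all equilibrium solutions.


Logistic ODE dP/dt = 0.35P(1 - P/1500) has equilibria where dP/dt = 0, i.e. P = 0 or P = 1500.
The coefficient (1 - P/K) = 0 when P = K, identifying K = 1500 as the carrying capacity.
(a) K = 1500; (b) equilibria P = 0 and P = 1500.


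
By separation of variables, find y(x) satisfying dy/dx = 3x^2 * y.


Separate variables: dy/y = 3x^2 dx.
Integrate: ln|y| = x^3 + C₀.
Exponentiate: y = Ce^(x^3).


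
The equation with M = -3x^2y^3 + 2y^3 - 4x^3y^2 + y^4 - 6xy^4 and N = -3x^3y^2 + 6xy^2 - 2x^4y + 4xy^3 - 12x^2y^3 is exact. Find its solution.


Check exactness: ∂M/∂y = -9x^2y^2 + 6y^2 - 8x^3y + 4y^3 - 24xy^3 and ∂N/∂x = -9x^2y^2 + 6y^2 - 8x^3y + 4y^3 - 24xy^3; equal, so the equation is exact.
Integrate M with respect to x (treating y as constant): ∫M dx = -x^3y^3 + 2xy^3 - x^4y^2 + xy^4 - 3x^2y^4 + h(y).
Differentiate w.r.t. y and set equal to N: all terms match, so h'(y) = 0 and h is a constant absorbed into C.
General solution: -x^3y^3 + 2xy^3 - x^4y^2 + xy^4 - 3x^2y^4 = C.


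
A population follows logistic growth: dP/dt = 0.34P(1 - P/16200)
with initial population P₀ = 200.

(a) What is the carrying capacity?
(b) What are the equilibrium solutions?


Logistic ODE dP/dt = 0.34P(1 - P/16200) has equilibria where dP/dt = 0, i.e. P = 0 or P = 16200.
The coefficient (1 - P/K) = 0 when P = K, identifying K = 16200 as the carrying capacity.
(a) K = 16200; (b) equilibria P = 0 and P = 16200.


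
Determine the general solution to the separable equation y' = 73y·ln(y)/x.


Separate: dy/[y ln(y)] = 73 dx/x.
Substitute u = ln(y): du/u = 73 dx/x.
Integrate: ln|ln(y)| = 73ln|x| + C₀, hence ln(y) = C·x^73.


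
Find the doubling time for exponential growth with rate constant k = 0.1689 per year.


Exponential growth: P(t) = P₀ e^(0.1689t). Set P(t)/P₀ = 2: e^(0.1689t) = 2.
Solve: t = ln(2)/0.1689 ≈ 4.10 years.


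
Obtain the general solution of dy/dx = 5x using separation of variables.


Integrate both sides with respect to x: y = ∫ 5x dx = (5/2)x^2 + C.


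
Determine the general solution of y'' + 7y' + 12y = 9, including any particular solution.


Characteristic roots of r² + 7r + 12 = 0 are -3, -4.
y_h = C₁e^(-3x) + C₂e^(-4x).
Constant forcing; try y_p = A. Then 12A = 9 ⇒ A = 3/4.
General solution: y = C₁e^(-3x) + C₂e^(-4x) + 3/4.


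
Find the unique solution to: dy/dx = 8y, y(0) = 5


General solution of y' = 8y is y = Ce^(8x).
Apply y(0) = 5: C = 5.
Particular solution: y = 5e^(8x).


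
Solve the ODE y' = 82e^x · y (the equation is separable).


Separate variables: dy/y = 82e^x dx.
Integrate: ln|y| = 82e^x + C₀.
Exponentiate: y = Ce^(82e^x).


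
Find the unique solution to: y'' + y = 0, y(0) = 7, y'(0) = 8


Characteristic roots of r² + 1 = 0 are ±1i, so y = C₁cos(x) + C₂sin(x).
Apply y(0) = 7: C₁ = 7. Differentiate and apply y'(0) = 8: 1·C₂ = 8, so C₂ = 8.
Particular solution: y = 7cos(x) + 8sin(x).


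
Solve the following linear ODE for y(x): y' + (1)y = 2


P(x) = 1, Q(x) = 2; integrating factor μ = e^(x).
(μ y)' = 2e^(x) ⇒ μ y = 2e^(x) + C.
Divide by μ: y = 2 + Ce^(-x).


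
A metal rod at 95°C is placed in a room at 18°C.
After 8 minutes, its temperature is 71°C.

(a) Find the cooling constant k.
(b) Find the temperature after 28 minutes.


Newton's law: T(t) = T_a + (T₀ - T_a)e^(-kt).
(a) Use T(8) = 71: (71 - 18)/(95 - 18) = e^(-k·8), so k = -ln(0.688)/8 ≈ 0.0467.
(b) Apply k to t = 28: T(28) = 18 + (77)e^(-1.307) ≈ 38.8°C.


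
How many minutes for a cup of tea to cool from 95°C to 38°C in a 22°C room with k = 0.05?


From T(t) = T_a + (T₀ - T_a)e^(-kt), set T(t) = 38:
(38 - 22) / (95 - 22) = e^(-0.05t), so t = -ln(0.219)/0.05 ≈ 30.4 minutes.


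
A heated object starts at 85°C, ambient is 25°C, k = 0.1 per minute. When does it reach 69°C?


From T(t) = T_a + (T₀ - T_a)e^(-kt), set T(t) = 69:
(69 - 25) / (85 - 25) = e^(-0.1t), so t = -ln(0.733)/0.1 ≈ 3.1 minutes.


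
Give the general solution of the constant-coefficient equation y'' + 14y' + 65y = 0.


Characteristic equation: r² + 14r + 65 = 0.
Discriminant is negative; roots r = -7 ± 4i (complex conjugate pair).
General solution uses e^(α x)(C₁ cos(β x) + C₂ sin(β x)): y = e^(-7x)(C₁cos(4x) + C₂sin(4x)).


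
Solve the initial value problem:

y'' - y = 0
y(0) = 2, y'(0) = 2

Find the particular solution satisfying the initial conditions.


Characteristic roots of r² - 1 = 0 are 1, -1.
General solution y = c₁ e^(x) + c₂ e^(-x).
Apply y(0) = 2: c₁ + c₂ = 2. Apply y'(0) = 2: 1 c₁ - 1 c₂ = 2.
Solve: c₁ = 2, c₂ = 0.
Particular solution: y = 2e^(x) + 0e^(-x).


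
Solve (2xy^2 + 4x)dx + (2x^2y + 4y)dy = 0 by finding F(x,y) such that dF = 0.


Check exactness: ∂M/∂y = 4xy and ∂N/∂x = 4xy; equal, so the equation is exact.
Integrate M with respect to x (treating y as constant): ∫M dx = x^2y^2 + 2x^2 + h(y).
Differentiate w.r.t. y and set equal to N: the x-dependent terms already match, leaving h'(y) = 4y. Integrate: h(y) = 2y^2.
So F(x,y) = x^2y^2 + 2x^2 + 2y^2.
General solution: x^2y^2 + 2x^2 + 2y^2 = C.


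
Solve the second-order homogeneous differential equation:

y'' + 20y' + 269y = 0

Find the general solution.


Characteristic equation: r² + 20r + 269 = 0.
Discriminant is negative; roots r = -10 ± 13i (complex conjugate pair).
General solution uses e^(α x)(C₁ cos(β x) + C₂ sin(β x)): y = e^(-10x)(C₁cos(13x) + C₂sin(13x)).


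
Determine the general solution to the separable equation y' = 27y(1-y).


Separate: dy/[y(1-y)] = 27 dx.
Partial fractions: 1/[y(1-y)] = 1/y + 1/(1-y).
Integrate: ln|y/(1-y)| = 27x + C₀.
Solve for y: y = 1/(1 + Ce^(-27x)).


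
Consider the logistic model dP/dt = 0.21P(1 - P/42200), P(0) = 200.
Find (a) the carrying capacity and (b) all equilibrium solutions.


Logistic ODE dP/dt = 0.21P(1 - P/42200) has equilibria where dP/dt = 0, i.e. P = 0 or P = 42200.
The coefficient (1 - P/K) = 0 when P = K, identifying K = 42200 as the carrying capacity.
(a) K = 42200; (b) equilibria P = 0 and P = 42200.


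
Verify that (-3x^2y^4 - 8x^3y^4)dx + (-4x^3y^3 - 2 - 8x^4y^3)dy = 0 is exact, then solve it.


Check exactness: ∂M/∂y = -12x^2y^3 - 32x^3y^3 and ∂N/∂x = -12x^2y^3 - 32x^3y^3; equal, so the equation is exact.
Integrate M with respect to x (treating y as constant): ∫M dx = -x^3y^4 - 2x^4y^4 + h(y).
Differentiate w.r.t. y and set equal to N: the x-dependent terms already match, leaving h'(y) = -2. Integrate: h(y) = -2y.
So F(x,y) = -x^3y^4 - 2y - 2x^4y^4.
General solution: -x^3y^4 - 2y - 2x^4y^4 = C.


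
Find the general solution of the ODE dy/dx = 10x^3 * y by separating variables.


Separate variables: dy/y = 10x^3 dx.
Integrate: ln|y| = (5/2)x^4 + C₀.
Exponentiate: y = Ce^((5/2)x^4).


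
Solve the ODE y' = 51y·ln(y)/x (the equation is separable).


Separate: dy/[y ln(y)] = 51 dx/x.
Substitute u = ln(y): du/u = 51 dx/x.
Integrate: ln|ln(y)| = 51ln|x| + C₀, hence ln(y) = C·x^51.


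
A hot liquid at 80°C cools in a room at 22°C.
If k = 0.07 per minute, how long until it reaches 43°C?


From T(t) = T_a + (T₀ - T_a)e^(-kt), set T(t) = 43:
(43 - 22) / (80 - 22) = e^(-0.07t), so t = -ln(0.362)/0.07 ≈ 14.5 minutes.


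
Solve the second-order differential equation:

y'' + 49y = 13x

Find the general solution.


Homogeneous: r² + 49 = 0 ⇒ r = ±7i, y_h = C₁cos(7x) + C₂sin(7x).
Polynomial forcing; try y_p = Ax + B. Then y_p'' + 49 y_p = 49(Ax + B) = 13x, so B = 0 and A = 13/49.
General solution: y = C₁cos(7x) + C₂sin(7x) + (13/49)x.


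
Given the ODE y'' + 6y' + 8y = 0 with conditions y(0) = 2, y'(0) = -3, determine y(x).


Characteristic roots of r² + 6r + 8 = 0 are -4, -2.
General solution y = c₁ e^(-4x) + c₂ e^(-2x).
Apply y(0) = 2: c₁ + c₂ = 2. Apply y'(0) = -3: -4 c₁ - 2 c₂ = -3.
Solve: c₁ = -1/2, c₂ = 5/2.
Particular solution: y = -(1/2)e^(-4x) + (5/2)e^(-2x).


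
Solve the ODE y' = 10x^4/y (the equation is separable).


Separate variables: y dy = 10x^4 dx.
Integrate both sides: y²/2 = 2x^5 + C₀.
Multiply by 2: y² = 4x^5 + C.


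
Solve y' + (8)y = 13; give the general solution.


P(x) = 8, Q(x) = 13; integrating factor μ = e^(8x).
(μ y)' = 13e^(8x) ⇒ μ y = (13/8)e^(8x) + C.
Divide by μ: y = 13/8 + Ce^(-8x).


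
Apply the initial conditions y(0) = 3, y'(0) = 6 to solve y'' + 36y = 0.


Characteristic roots of r² + 36 = 0 are ±6i, so y = C₁cos(6x) + C₂sin(6x).
Apply y(0) = 3: C₁ = 3. Differentiate and apply y'(0) = 6: 6·C₂ = 6, so C₂ = 1.
Particular solution: y = 3cos(6x) + sin(6x).


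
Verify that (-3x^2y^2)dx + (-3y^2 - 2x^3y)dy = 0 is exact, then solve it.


Check exactness: ∂M/∂y = -6x^2y and ∂N/∂x = -6x^2y; equal, so the equation is exact.
Integrate M with respect to x (treating y as constant): ∫M dx = -x^3y^2 + h(y).
Differentiate w.r.t. y and set equal to N: the x-dependent terms already match, leaving h'(y) = -3y^2. Integrate: h(y) = -y^3.
So F(x,y) = -y^3 - x^3y^2.
General solution: -y^3 - x^3y^2 = C.


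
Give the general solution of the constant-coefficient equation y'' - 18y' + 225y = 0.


Characteristic equation: r² - 18r + 225 = 0.
Discriminant is negative; roots r = 9 ± 12i (complex conjugate pair).
General solution uses e^(α x)(C₁ cos(β x) + C₂ sin(β x)): y = e^(9x)(C₁cos(12x) + C₂sin(12x)).


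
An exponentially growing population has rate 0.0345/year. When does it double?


Exponential growth: P(t) = P₀ e^(0.0345t). Set P(t)/P₀ = 2: e^(0.0345t) = 2.
Solve: t = ln(2)/0.0345 ≈ 20.09 years.


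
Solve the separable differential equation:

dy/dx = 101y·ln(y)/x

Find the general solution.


Separate: dy/[y ln(y)] = 101 dx/x.
Substitute u = ln(y): du/u = 101 dx/x.
Integrate: ln|ln(y)| = 101ln|x| + C₀, hence ln(y) = C·x^101.


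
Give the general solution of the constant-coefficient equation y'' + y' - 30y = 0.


Characteristic equation: r² + r - 30 = 0.
Factor: (r - 5)(r + 6) = 0 ⇒ r = 5, -6 (distinct real).
General solution: y = C₁e^(5x) + C₂e^(-6x).


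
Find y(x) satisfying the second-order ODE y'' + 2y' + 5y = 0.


Characteristic equation: r² + 2r + 5 = 0.
Discriminant is negative; roots r = -1 ± 2i (complex conjugate pair).
General solution uses e^(α x)(C₁ cos(β x) + C₂ sin(β x)): y = e^(-x)(C₁cos(2x) + C₂sin(2x)).


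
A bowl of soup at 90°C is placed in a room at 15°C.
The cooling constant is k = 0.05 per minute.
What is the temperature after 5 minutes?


Newton's law: dT/dt = -k(T - T_a) has solution T(t) = T_a + (T₀ - T_a)e^(-kt).
Plug in T_a = 15, T₀ = 90, k = 0.05, t = 5: T(5) = 15 + (75)e^(-0.25) ≈ 73.4°C.


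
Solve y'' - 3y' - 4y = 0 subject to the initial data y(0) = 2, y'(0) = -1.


Characteristic roots of r² - 3r - 4 = 0 are 4, -1.
General solution y = c₁ e^(4x) + c₂ e^(-x).
Apply y(0) = 2: c₁ + c₂ = 2. Apply y'(0) = -1: 4 c₁ - 1 c₂ = -1.
Solve: c₁ = 1/5, c₂ = 9/5.
Particular solution: y = (1/5)e^(4x) + (9/5)e^(-x).


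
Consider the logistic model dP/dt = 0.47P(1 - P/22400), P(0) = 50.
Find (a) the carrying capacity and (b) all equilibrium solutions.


Logistic ODE dP/dt = 0.47P(1 - P/22400) has equilibria where dP/dt = 0, i.e. P = 0 or P = 22400.
The coefficient (1 - P/K) = 0 when P = K, identifying K = 22400 as the carrying capacity.
(a) K = 22400; (b) equilibria P = 0 and P = 22400.


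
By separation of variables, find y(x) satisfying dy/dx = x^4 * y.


Separate variables: dy/y = x^4 dx.
Integrate: ln|y| = (1/5)x^5 + C₀.
Exponentiate: y = Ce^((1/5)x^5).
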